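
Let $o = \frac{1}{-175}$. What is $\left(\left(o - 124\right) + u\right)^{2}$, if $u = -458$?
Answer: $\frac{10373626201}{30625} \approx 3.3873 \cdot 10^{5}$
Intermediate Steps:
$o = - \frac{1}{175} \approx -0.0057143$
$\left(\left(o - 124\right) + u\right)^{2} = \left(\left(- \frac{1}{175} - 124\right) - 458\right)^{2} = \left(- \frac{21701}{175} - 458\right)^{2} = \left(- \frac{101851}{175}\right)^{2} = \frac{10373626201}{30625}$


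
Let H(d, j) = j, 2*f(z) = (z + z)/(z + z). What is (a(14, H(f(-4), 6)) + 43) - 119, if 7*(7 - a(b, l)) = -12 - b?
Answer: -457/7 ≈ -65.286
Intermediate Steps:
f(z) = ½ (f(z) = ((z + z)/(z + z))/2 = ((2*z)/((2*z)))/2 = ((2*z)*(1/(2*z)))/2 = (½)*1 = ½)
a(b, l) = 61/7 + b/7 (a(b, l) = 7 - (-12 - b)/7 = 7 + (12/7 + b/7) = 61/7 + b/7)
(a(14, H(f(-4), 6)) + 43) - 119 = ((61/7 + (⅐)*14) + 43) - 119 = ((61/7 + 2) + 43) - 119 = (75/7 + 43) - 119 = 376/7 - 119 = -457/7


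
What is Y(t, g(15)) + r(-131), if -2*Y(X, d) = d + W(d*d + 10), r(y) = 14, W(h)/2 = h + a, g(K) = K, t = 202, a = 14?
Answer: -485/2 ≈ -242.50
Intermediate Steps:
W(h) = 28 + 2*h (W(h) = 2*(h + 14) = 2*(14 + h) = 28 + 2*h)
Y(X, d) = -24 - d**2 - d/2 (Y(X, d) = -(d + (28 + 2*(d*d + 10)))/2 = -(d + (28 + 2*(d**2 + 10)))/2 = -(d + (28 + 2*(10 + d**2)))/2 = -(d + (28 + (20 + 2*d**2)))/2 = -(d + (48 + 2*d**2))/2 = -(48 + d + 2*d**2)/2 = -24 - d**2 - d/2)
Y(t, g(15)) + r(-131) = (-24 - 1*15**2 - 1/2*15) + 14 = (-24 - 1*225 - 15/2) + 14 = (-24 - 225 - 15/2) + 14 = -513/2 + 14 = -485/2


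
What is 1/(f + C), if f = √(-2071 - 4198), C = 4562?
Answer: 4562/20818113 - I*√6269/20818113 ≈ 0.00021914 - 3.8033e-6*I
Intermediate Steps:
f = I*√6269 (f = √(-6269) = I*√6269 ≈ 79.177*I)
1/(f + C) = 1/(I*√6269 + 4562) = 1/(4562 + I*√6269)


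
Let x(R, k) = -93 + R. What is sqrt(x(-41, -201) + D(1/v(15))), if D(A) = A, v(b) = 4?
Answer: I*sqrt(535)/2 ≈ 11.565*I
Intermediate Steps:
sqrt(x(-41, -201) + D(1/v(15))) = sqrt((-93 - 41) + 1/4) = sqrt(-134 + 1/4) = sqrt(-535/4) = I*sqrt(535)/2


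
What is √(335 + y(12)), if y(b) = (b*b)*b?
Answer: √2063 ≈ 45.420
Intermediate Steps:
y(b) = b³ (y(b) = b²*b = b³)
√(335 + y(12)) = √(335 + 12³) = √(335 + 1728) = √2063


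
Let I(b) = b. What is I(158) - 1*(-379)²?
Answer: -143483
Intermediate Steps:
I(158) - 1*(-379)² = 158 - 1*(-379)² = 158 - 1*143641 = 158 - 143641 = -143483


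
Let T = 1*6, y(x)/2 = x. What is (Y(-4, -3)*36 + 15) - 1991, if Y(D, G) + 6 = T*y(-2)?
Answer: -3056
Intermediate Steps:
y(x) = 2*x
T = 6
Y(D, G) = -30 (Y(D, G) = -6 + 6*(2*(-2)) = -6 + 6*(-4) = -6 - 24 = -30)
(Y(-4, -3)*36 + 15) - 1991 = (-30*36 + 15) - 1991 = (-1080 + 15) - 1991 = -1065 - 1991 = -3056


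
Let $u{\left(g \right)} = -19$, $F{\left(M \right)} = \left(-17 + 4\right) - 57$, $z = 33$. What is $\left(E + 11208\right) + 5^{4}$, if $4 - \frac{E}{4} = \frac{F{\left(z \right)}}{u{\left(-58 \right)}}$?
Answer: $\frac{224851}{19} \approx 11834.0$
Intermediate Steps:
$F{\left(M \right)} = -70$ ($F{\left(M \right)} = -13 - 57 = -70$)
$E = \frac{24}{19}$ ($E = 16 - 4 \left(- \frac{70}{-19}\right) = 16 - 4 \left(\left(-70\right) \left(- \frac{1}{19}\right)\right) = 16 - \frac{280}{19} = \frac{24}{19} \approx 1.2632$)
$\left(E + 11208\right) + 5^{4} = \left(\frac{24}{19} + 11208\right) + 5^{4} = \frac{212976}{19} + 625 = \frac{224851}{19}$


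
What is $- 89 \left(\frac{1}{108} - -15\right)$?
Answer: $- \frac{144269}{108} \approx -1335.8$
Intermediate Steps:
$- 89 \left(\frac{1}{108} - -15\right) = - 89 \left(\frac{1}{108} + 15\right) = \left(-89\right) \frac{1621}{108} = - \frac{144269}{108}$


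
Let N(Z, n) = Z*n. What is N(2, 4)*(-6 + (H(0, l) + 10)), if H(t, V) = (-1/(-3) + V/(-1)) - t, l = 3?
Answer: 32/3 ≈ 10.667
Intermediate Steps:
H(t, V) = 1/3 - V - t (H(t, V) = (-1*(-1/3) + V*(-1)) - t = (1/3 - V) - t = 1/3 - V - t)
N(2, 4)*(-6 + (H(0, l) + 10)) = (2*4)*(-6 + ((1/3 - 1*3 - 1*0) + 10)) = 8*(-6 + ((1/3 - 3 + 0) + 10)) = 8*(-6 + (-8/3 + 10)) = 8*(-6 + 22/3) = 8*(4/3) = 32/3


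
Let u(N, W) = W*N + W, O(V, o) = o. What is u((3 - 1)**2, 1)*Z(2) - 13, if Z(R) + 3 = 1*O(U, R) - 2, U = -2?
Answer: -28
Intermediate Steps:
u(N, W) = W + N*W (u(N, W) = N*W + W = W + N*W)
Z(R) = -5 + R (Z(R) = -3 + (1*R - 2) = -3 + (R - 2) = -3 + (-2 + R) = -5 + R)
u((3 - 1)**2, 1)*Z(2) - 13 = (1*(1 + (3 - 1)**2))*(-5 + 2) - 13 = (1*(1 + 2**2))*(-3) - 13 = (1*(1 + 4))*(-3) - 13 = (1*5)*(-3) - 13 = 5*(-3) - 13 = -15 - 13 = -28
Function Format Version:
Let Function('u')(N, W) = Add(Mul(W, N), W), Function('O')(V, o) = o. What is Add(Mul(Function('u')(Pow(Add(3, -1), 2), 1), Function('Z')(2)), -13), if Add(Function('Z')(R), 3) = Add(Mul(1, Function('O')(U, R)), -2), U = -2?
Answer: -28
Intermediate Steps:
Function('u')(N, W) = Add(W, Mul(N, W)) (Function('u')(N, W) = Add(Mul(N, W), W) = Add(W, Mul(N, W)))
Function('Z')(R) = Add(-5, R) (Function('Z')(R) = Add(-3, Add(Mul(1, R), -2)) = Add(-3, Add(R, -2)) = Add(-3, Add(-2, R)) = Add(-5, R))
Add(Mul(Function('u')(Pow(Add(3, -1), 2), 1), Function('Z')(2)), -13) = Add(Mul(Mul(1, Add(1, Pow(Add(3, -1), 2))), Add(-5, 2)), -13) = Add(Mul(Mul(1, Add(1, Pow(2, 2))), -3), -13) = Add(Mul(Mul(1, Add(1, 4)), -3), -13) = Add(Mul(Mul(1, 5), -3), -13) = Add(Mul(5, -3), -13) = Add(-15, -13) = -28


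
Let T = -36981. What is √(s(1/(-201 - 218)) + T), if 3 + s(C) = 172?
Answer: 2*I*√9203 ≈ 191.86*I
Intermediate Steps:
s(C) = 169 (s(C) = -3 + 172 = 169)
√(s(1/(-201 - 218)) + T) = √(169 - 36981) = √(-36812) = 2*I*√9203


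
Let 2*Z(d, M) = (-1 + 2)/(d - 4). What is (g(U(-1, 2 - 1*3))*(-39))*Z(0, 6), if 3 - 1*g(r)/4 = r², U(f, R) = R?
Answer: 39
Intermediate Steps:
Z(d, M) = 1/(2*(-4 + d)) (Z(d, M) = ((-1 + 2)/(d - 4))/2 = (1/(-4 + d))/2 = 1/(2*(-4 + d)))
g(r) = 12 - 4*r²
(g(U(-1, 2 - 1*3))*(-39))*Z(0, 6) = ((12 - 4*(2 - 1*3)²)*(-39))*(1/(2*(-4 + 0))) = ((12 - 4*(2 - 3)²)*(-39))*((½)/(-4)) = ((12 - 4*(-1)²)*(-39))*((½)*(-¼)) = ((12 - 4*1)*(-39))*(-⅛) = ((12 - 4)*(-39))*(-⅛) = (8*(-39))*(-⅛) = -312*(-⅛) = 39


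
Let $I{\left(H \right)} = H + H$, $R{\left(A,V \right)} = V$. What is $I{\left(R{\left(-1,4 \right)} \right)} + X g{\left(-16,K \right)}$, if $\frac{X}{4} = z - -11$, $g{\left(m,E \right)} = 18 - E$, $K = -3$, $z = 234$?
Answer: $20588$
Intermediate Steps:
$I{\left(H \right)} = 2 H$
$X = 980$ ($X = 4 \left(234 - -11\right) = 4 \left(234 + 11\right) = 4 \cdot 245 = 980$)
$I{\left(R{\left(-1,4 \right)} \right)} + X g{\left(-16,K \right)} = 2 \cdot 4 + 980 \left(18 - -3\right) = 8 + 980 \left(18 + 3\right) = 8 + 980 \cdot 21 = 8 + 20580 = 20588$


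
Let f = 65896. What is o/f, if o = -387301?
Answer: -387301/65896 ≈ -5.8775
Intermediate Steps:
o/f = -387301/65896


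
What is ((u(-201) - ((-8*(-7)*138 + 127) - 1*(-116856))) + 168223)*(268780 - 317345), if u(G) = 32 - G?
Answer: -2124475925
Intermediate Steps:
((u(-201) - ((-8*(-7)*138 + 127) - 1*(-116856))) + 168223)*(268780 - 317345) = (((32 - 1*(-201)) - ((-8*(-7)*138 + 127) - 1*(-116856))) + 168223)*(268780 - 317345) = (((32 + 201) - ((56*138 + 127) + 116856)) + 168223)*(-48565) = ((233 - ((7728 + 127) + 116856)) + 168223)*(-48565) = ((233 - (7855 + 116856)) + 168223)*(-48565) = ((233 - 1*124711) + 168223)*(-48565) = ((233 - 124711) + 168223)*(-48565) = (-124478 + 168223)*(-48565) = 43745*(-48565) = -2124475925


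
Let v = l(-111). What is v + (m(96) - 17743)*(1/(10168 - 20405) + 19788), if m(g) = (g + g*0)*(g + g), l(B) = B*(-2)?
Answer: 139572833809/10237 ≈ 1.3634e+7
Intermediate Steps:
l(B) = -2*B
v = 222 (v = -2*(-111) = 222)
m(g) = 2*g² (m(g) = (g + 0)*(2*g) = g*(2*g) = 2*g²)
v + (m(96) - 17743)*(1/(10168 - 20405) + 19788) = 222 + (2*96² - 17743)*(1/(10168 - 20405) + 19788) = 222 + (2*9216 - 17743)*(1/(-10237) + 19788) = 222 + (18432 - 17743)*(-1/10237 + 19788) = 222 + 689*(202569755/10237) = 222 + 139570561195/10237 = 139572833809/10237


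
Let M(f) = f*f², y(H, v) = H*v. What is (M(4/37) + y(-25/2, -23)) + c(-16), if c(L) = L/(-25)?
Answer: 729760971/2532650 ≈ 288.14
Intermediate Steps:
c(L) = -L/25 (c(L) = L*(-1/25) = -L/25)
M(f) = f³
(M(4/37) + y(-25/2, -23)) + c(-16) = ((4/37)³ - 25/2*(-23)) - 1/25*(-16) = ((4*(1/37))³ - 25*½*(-23)) + 16/25 = ((4/37)³ - 25/2*(-23)) + 16/25 = (64/50653 + 575/2) + 16/25 = 29125603/101306 + 16/25 = 729760971/2532650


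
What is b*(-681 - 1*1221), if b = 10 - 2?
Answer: -15216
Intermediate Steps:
b = 8
b*(-681 - 1*1221) = 8*(-681 - 1*1221) = 8*(-681 - 1221) = 8*(-1902) = -15216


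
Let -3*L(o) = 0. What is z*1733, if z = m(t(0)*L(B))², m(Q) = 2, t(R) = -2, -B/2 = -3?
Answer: 6932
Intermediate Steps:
B = 6 (B = -2*(-3) = 6)
L(o) = 0 (L(o) = -⅓*0 = 0)
z = 4 (z = 2² = 4)
z*1733 = 4*1733 = 6932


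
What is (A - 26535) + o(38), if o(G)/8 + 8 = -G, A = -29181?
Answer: -56084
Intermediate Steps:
o(G) = -64 - 8*G (o(G) = -64 + 8*(-G) = -64 - 8*G)
(A - 26535) + o(38) = (-29181 - 26535) + (-64 - 8*38) = -55716 + (-64 - 304) = -55716 - 368 = -56084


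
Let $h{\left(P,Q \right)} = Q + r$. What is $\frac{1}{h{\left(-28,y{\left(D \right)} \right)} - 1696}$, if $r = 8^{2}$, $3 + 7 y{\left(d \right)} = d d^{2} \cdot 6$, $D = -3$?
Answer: $- \frac{7}{11589} \approx -0.00060402$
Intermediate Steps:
$y{\left(d \right)} = - \frac{3}{7} + \frac{6 d^{3}}{7}$ ($y{\left(d \right)} = - \frac{3}{7} + \frac{d d^{2} \cdot 6}{7} = - \frac{3}{7} + \frac{d^{3} \cdot 6}{7} = - \frac{3}{7} + \frac{6 d^{3}}{7}$)
$r = 64$
$h{\left(P,Q \right)} = 64 + Q$ ($h{\left(P,Q \right)} = Q + 64 = 64 + Q$)
$\frac{1}{h{\left(-28,y{\left(D \right)} \right)} - 1696} = \frac{1}{\left(64 + \left(- \frac{3}{7} + \frac{6 \left(-3\right)^{3}}{7}\right)\right) - 1696} = \frac{1}{\left(64 + \left(- \frac{3}{7} + \frac{6}{7} \left(-27\right)\right)\right) - 1696} = \frac{1}{\left(64 - \frac{165}{7}\right) - 1696} = \frac{1}{\frac{283}{7} - 1696} = \frac{1}{- \frac{11589}{7}} = - \frac{7}{11589}$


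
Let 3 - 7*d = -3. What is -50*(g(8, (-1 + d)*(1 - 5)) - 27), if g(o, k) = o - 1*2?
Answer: 1050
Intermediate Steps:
d = 6/7 (d = 3/7 - 1/7*(-3) = 3/7 + 3/7 = 6/7 ≈ 0.85714)
g(o, k) = -2 + o (g(o, k) = o - 2 = -2 + o)
-50*(g(8, (-1 + d)*(1 - 5)) - 27) = -50*((-2 + 8) - 27) = -50*(6 - 27) = -50*(-21) = 1050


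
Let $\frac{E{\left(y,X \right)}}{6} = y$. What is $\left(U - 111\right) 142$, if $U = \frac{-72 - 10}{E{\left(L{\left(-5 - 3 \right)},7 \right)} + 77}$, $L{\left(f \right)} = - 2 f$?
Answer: $- \frac{2738470}{173} \approx -15829.0$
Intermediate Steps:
$E{\left(y,X \right)} = 6 y$
$U = - \frac{82}{173}$ ($U = \frac{-72 - 10}{6 \left(- 2 \left(-5 - 3\right)\right) + 77} = - \frac{82}{6 \left(- 2 \left(-5 - 3\right)\right) + 77} = - \frac{82}{6 \left(\left(-2\right) \left(-8\right)\right) + 77} = - \frac{82}{6 \cdot 16 + 77} = - \frac{82}{96 + 77} = - \frac{82}{173} \approx -0.47399$)
$\left(U - 111\right) 142 = \left(- \frac{82}{173} - 111\right) 142 = \left(- \frac{19285}{173}\right) 142 = - \frac{2738470}{173}$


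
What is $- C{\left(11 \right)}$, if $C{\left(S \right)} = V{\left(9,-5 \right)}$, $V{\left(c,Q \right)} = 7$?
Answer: $-7$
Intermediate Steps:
$C{\left(S \right)} = 7$
$- C{\left(11 \right)} = \left(-1\right) 7 = -7$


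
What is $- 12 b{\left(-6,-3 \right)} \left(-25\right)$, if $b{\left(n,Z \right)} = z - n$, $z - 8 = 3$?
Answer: $5100$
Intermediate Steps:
$z = 11$ ($z = 8 + 3 = 11$)
$b{\left(n,Z \right)} = 11 - n$
$- 12 b{\left(-6,-3 \right)} \left(-25\right) = - 12 \left(11 - -6\right) \left(-25\right) = - 12 \left(11 + 6\right) \left(-25\right) = \left(-12\right) 17 \left(-25\right) = \left(-204\right) \left(-25\right) = 5100$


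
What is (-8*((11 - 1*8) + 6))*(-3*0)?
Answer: 0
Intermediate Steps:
(-8*((11 - 1*8) + 6))*(-3*0) = -8*((11 - 8) + 6)*0 = -8*(3 + 6)*0 = -8*9*0 = -72*0 = 0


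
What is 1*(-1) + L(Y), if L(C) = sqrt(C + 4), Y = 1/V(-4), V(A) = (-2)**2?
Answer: -1 + sqrt(17)/2 ≈ 1.0616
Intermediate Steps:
V(A) = 4
Y = 1/4 ≈ 0.25000
L(C) = sqrt(4 + C)
1*(-1) + L(Y) = 1*(-1) + sqrt(4 + 1/4) = -1 + sqrt(17/4) = -1 + sqrt(17)/2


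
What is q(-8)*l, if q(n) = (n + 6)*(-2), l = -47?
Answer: -188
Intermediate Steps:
q(n) = -12 - 2*n (q(n) = (6 + n)*(-2) = -12 - 2*n)
q(-8)*l = (-12 - 2*(-8))*(-47) = (-12 + 16)*(-47) = 4*(-47) = -188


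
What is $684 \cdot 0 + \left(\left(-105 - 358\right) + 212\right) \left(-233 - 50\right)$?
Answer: $71033$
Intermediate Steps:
$684 \cdot 0 + \left(\left(-105 - 358\right) + 212\right) \left(-233 - 50\right) = 0 + \left(\left(-105 - 358\right) + 212\right) \left(-283\right) = 0 + \left(-463 + 212\right) \left(-283\right) = 0 - -71033 = 0 + 71033 = 71033$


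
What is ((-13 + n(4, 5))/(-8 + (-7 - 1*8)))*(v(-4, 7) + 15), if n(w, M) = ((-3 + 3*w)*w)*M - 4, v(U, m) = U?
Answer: -1793/23 ≈ -77.957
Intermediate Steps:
n(w, M) = -4 + M*w*(-3 + 3*w) (n(w, M) = (w*(-3 + 3*w))*M - 4 = M*w*(-3 + 3*w) - 4 = -4 + M*w*(-3 + 3*w))
((-13 + n(4, 5))/(-8 + (-7 - 1*8)))*(v(-4, 7) + 15) = ((-13 + (-4 - 3*5*4 + 3*5*4**2))/(-8 + (-7 - 1*8)))*(-4 + 15) = ((-13 + (-4 - 60 + 3*5*16))/(-8 + (-7 - 8)))*11 = ((-13 + (-4 - 60 + 240))/(-8 - 15))*11 = ((-13 + 176)/(-23))*11 = (163*(-1/23))*11 = -163/23*11 = -1793/23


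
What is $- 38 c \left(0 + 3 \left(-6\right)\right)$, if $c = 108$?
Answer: $73872$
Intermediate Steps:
$- 38 c \left(0 + 3 \left(-6\right)\right) = \left(-38\right) 108 \left(0 + 3 \left(-6\right)\right) = - 4104 \left(0 - 18\right) = \left(-4104\right) \left(-18\right) = 73872$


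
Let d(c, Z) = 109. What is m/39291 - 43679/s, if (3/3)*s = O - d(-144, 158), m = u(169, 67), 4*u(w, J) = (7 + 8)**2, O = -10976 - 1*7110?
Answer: 2289620077/953199660 ≈ 2.4020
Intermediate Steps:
O = -18086 (O = -10976 - 7110 = -18086)
u(w, J) = 225/4 (u(w, J) = (7 + 8)**2/4 = (1/4)*15**2 = (1/4)*225 = 225/4)
m = 225/4 ≈ 56.250
s = -18195 (s = -18086 - 1*109 = -18086 - 109 = -18195)
m/39291 - 43679/s = (225/4)/39291 - 43679/(-18195) = (225/4)*(1/39291) - 43679*(-1/18195) = 75/52388 + 43679/18195 = 2289620077/953199660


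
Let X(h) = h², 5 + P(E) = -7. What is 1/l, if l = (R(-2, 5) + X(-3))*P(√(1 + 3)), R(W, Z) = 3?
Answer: -1/144 ≈ -0.0069444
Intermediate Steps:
P(E) = -12 (P(E) = -5 - 7 = -12)
l = -144 (l = (3 + (-3)²)*(-12) = (3 + 9)*(-12) = 12*(-12) = -144)
1/l = 1/(-144) = -1/144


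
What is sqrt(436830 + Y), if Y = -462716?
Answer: 43*I*sqrt(14) ≈ 160.89*I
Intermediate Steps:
sqrt(436830 + Y) = sqrt(436830 - 462716) = sqrt(-25886) = 43*I*sqrt(14)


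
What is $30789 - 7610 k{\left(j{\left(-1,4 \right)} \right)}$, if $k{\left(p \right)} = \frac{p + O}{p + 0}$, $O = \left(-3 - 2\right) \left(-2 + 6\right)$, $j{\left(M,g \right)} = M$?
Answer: $-129021$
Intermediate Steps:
$O = -20$ ($O = \left(-5\right) 4 = -20$)
$k{\left(p \right)} = \frac{-20 + p}{p}$ ($k{\left(p \right)} = \frac{p - 20}{p + 0} = \frac{-20 + p}{p}$)
$30789 - 7610 k{\left(j{\left(-1,4 \right)} \right)} = 30789 - 7610 \frac{-20 - 1}{-1} = 30789 - 7610 \left(\left(-1\right) \left(-21\right)\right) = 30789 - 159810 = -129021$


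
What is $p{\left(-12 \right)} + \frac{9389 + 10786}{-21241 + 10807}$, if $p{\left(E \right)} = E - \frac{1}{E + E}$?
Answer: $- \frac{579793}{41736} \approx -13.892$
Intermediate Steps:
$p{\left(E \right)} = E - \frac{1}{2 E}$
$p{\left(-12 \right)} + \frac{9389 + 10786}{-21241 + 10807} = \left(-12 - \frac{1}{2 \left(-12\right)}\right) + \frac{9389 + 10786}{-21241 + 10807} = \left(-12 - - \frac{1}{24}\right) + \frac{20175}{-10434} = \left(-12 + \frac{1}{24}\right) + 20175 \left(- \frac{1}{10434}\right) = - \frac{287}{24} - \frac{6725}{3478} = - \frac{579793}{41736}$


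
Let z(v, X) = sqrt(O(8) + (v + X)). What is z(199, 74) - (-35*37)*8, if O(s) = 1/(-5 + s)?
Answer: 10360 + 2*sqrt(615)/3 ≈ 10377.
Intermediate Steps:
z(v, X) = sqrt(1/3 + X + v) (z(v, X) = sqrt(1/(-5 + 8) + (v + X)) = sqrt(1/3 + (X + v)) = sqrt(1/3 + X + v))
z(199, 74) - (-35*37)*8 = sqrt(3 + 9*74 + 9*199)/3 - (-35*37)*8 = sqrt(3 + 666 + 1791)/3 - (-1295)*8 = sqrt(2460)/3 - 1*(-10360) = (2*sqrt(615))/3 + 10360 = 2*sqrt(615)/3 + 10360 = 10360 + 2*sqrt(615)/3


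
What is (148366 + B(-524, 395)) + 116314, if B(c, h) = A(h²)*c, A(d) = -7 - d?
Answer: 82025448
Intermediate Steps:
B(c, h) = c*(-7 - h²) (B(c, h) = (-7 - h²)*c = c*(-7 - h²))
(148366 + B(-524, 395)) + 116314 = (148366 - 1*(-524)*(7 + 395²)) + 116314 = (148366 - 1*(-524)*(7 + 156025)) + 116314 = (148366 - 1*(-524)*156032) + 116314 = (148366 + 81760768) + 116314 = 81909134 + 116314 = 82025448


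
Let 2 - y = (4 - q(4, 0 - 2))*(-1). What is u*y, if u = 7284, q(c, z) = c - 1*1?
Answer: 21852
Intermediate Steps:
q(c, z) = -1 + c (q(c, z) = c - 1 = -1 + c)
y = 3 (y = 2 - (4 - (-1 + 4))*(-1) = 2 - (4 - 1*3)*(-1) = 2 - (4 - 3)*(-1) = 2 - (-1) = 2 - 1*(-1) = 2 + 1 = 3)
u*y = 7284*3 = 21852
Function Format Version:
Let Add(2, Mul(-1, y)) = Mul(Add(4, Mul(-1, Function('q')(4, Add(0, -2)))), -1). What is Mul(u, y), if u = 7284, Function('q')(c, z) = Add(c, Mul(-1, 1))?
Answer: 21852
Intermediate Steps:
Function('q')(c, z) = Add(-1, c) (Function('q')(c, z) = Add(c, -1) = Add(-1, c))
y = 3 (y = Add(2, Mul(-1, Mul(Add(4, Mul(-1, Add(-1, 4))), -1))) = Add(2, Mul(-1, Mul(Add(4, Mul(-1, 3)), -1))) = Add(2, Mul(-1, Mul(Add(4, -3), -1))) = Add(2, Mul(-1, Mul(1, -1))) = Add(2, Mul(-1, -1)) = Add(2, 1) = 3)
Mul(u, y) = Mul(7284, 3) = 21852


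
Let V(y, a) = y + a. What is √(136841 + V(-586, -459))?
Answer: 2*√33949 ≈ 368.50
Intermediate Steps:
V(y, a) = a + y
√(136841 + V(-586, -459)) = √(136841 + (-459 - 586)) = √(136841 - 1045) = √135796 = 2*√33949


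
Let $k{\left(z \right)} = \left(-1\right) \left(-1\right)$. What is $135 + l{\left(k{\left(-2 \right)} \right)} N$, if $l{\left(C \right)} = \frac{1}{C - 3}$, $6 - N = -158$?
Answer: $53$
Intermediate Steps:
$k{\left(z \right)} = 1$
$N = 164$ ($N = 6 - -158 = 6 + 158 = 164$)
$l{\left(C \right)} = \frac{1}{-3 + C}$
$135 + l{\left(k{\left(-2 \right)} \right)} N = 135 + \frac{1}{-3 + 1} \cdot 164 = 135 + \frac{1}{-2} \cdot 164 = 135 - 82 = 53$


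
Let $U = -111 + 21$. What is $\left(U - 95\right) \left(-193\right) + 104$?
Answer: $35809$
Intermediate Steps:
$U = -90$
$\left(U - 95\right) \left(-193\right) + 104 = \left(-90 - 95\right) \left(-193\right) + 104 = \left(-185\right) \left(-193\right) + 104 = 35705 + 104 = 35809$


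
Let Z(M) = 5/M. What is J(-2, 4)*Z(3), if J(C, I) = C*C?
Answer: 20/3 ≈ 6.6667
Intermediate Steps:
J(C, I) = C²
J(-2, 4)*Z(3) = (-2)²*(5/3) = 4*(5*(⅓)) = 4*(5/3) = 20/3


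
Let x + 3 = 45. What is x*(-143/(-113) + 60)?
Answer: 290766/113 ≈ 2573.1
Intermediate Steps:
x = 42 (x = -3 + 45 = 42)
x*(-143/(-113) + 60) = 42*(-143/(-113) + 60) = 42*(-143*(-1/113) + 60) = 42*(143/113 + 60) = 42*(6923/113) = 290766/113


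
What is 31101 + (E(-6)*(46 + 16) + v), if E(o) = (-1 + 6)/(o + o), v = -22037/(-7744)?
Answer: 722004383/23232 ≈ 31078.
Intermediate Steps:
v = 22037/7744 (v = -22037*(-1/7744) = 22037/7744 ≈ 2.8457)
E(o) = 5/(2*o) (E(o) = 5/((2*o)) = 5*(1/(2*o)) = 5/(2*o))
31101 + (E(-6)*(46 + 16) + v) = 31101 + (((5/2)/(-6))*(46 + 16) + 22037/7744) = 31101 + (((5/2)*(-⅙))*62 + 22037/7744) = 31101 + (-5/12*62 + 22037/7744) = 31101 + (-155/6 + 22037/7744) = 31101 - 534049/23232 = 722004383/23232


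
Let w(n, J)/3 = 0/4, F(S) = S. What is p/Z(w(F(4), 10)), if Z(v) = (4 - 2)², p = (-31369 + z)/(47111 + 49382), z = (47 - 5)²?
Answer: -29605/385972 ≈ -0.076702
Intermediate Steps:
z = 1764 (z = 42² = 1764)
w(n, J) = 0 (w(n, J) = 3*(0/4) = 3*(0*(¼)) = 3*0 = 0)
p = -29605/96493 (p = (-31369 + 1764)/(47111 + 49382) = -29605/96493 ≈ -0.30681)
Z(v) = 4 (Z(v) = 2² = 4)
p/Z(w(F(4), 10)) = -29605/96493/4 = -29605/96493*¼ = -29605/385972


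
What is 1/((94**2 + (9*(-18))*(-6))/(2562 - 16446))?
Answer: -3471/2452 ≈ -1.4156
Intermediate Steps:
1/((94**2 + (9*(-18))*(-6))/(2562 - 16446)) = 1/((8836 - 162*(-6))/(-13884)) = 1/((8836 + 972)*(-1/13884)) = 1/(9808*(-1/13884)) = 1/(-2452/3471) = -3471/2452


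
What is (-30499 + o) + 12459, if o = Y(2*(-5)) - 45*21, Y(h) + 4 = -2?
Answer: -18991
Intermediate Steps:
Y(h) = -6 (Y(h) = -4 - 2 = -6)
o = -951 (o = -6 - 45*21 = -6 - 945 = -951)
(-30499 + o) + 12459 = (-30499 - 951) + 12459 = -31450 + 12459 = -18991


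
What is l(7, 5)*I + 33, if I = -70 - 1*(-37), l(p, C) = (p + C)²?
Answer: -4719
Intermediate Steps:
l(p, C) = (C + p)²
I = -33 (I = -70 + 37 = -33)
l(7, 5)*I + 33 = (5 + 7)²*(-33) + 33 = 12²*(-33) + 33 = 144*(-33) + 33 = -4752 + 33 = -4719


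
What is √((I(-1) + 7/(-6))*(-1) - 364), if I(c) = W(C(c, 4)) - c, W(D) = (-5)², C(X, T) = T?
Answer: I*√13998/6 ≈ 19.719*I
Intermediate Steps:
W(D) = 25
I(c) = 25 - c
√((I(-1) + 7/(-6))*(-1) - 364) = √(((25 - 1*(-1)) + 7/(-6))*(-1) - 364) = √(((25 + 1) + 7*(-⅙))*(-1) - 364) = √((26 - 7/6)*(-1) - 364) = √((149/6)*(-1) - 364) = √(-149/6 - 364) = √(-2333/6) = I*√13998/6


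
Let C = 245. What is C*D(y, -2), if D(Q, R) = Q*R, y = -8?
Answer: 3920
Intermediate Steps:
C*D(y, -2) = 245*(-8*(-2)) = 245*16 = 3920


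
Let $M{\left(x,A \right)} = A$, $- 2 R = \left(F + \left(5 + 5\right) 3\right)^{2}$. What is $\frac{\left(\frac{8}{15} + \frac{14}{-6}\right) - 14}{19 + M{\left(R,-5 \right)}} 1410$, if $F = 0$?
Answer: $- \frac{11139}{7} \approx -1591.3$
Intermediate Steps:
$R = -450$ ($R = - \frac{\left(0 + \left(5 + 5\right) 3\right)^{2}}{2} = - \frac{\left(0 + 10 \cdot 3\right)^{2}}{2} = - \frac{\left(0 + 30\right)^{2}}{2} = - \frac{30^{2}}{2} = \left(- \frac{1}{2}\right) 900 = -450$)
$\frac{\left(\frac{8}{15} + \frac{14}{-6}\right) - 14}{19 + M{\left(R,-5 \right)}} 1410 = \frac{\left(\frac{8}{15} + \frac{14}{-6}\right) - 14}{19 - 5} \cdot 1410 = \frac{\left(8 \cdot \frac{1}{15} + 14 \left(- \frac{1}{6}\right)\right) - 14}{14} \cdot 1410 = \left(\left(\frac{8}{15} - \frac{7}{3}\right) - 14\right) \frac{1}{14} \cdot 1410 = \left(- \frac{9}{5} - 14\right) \frac{1}{14} \cdot 1410 = \left(- \frac{79}{5}\right) \frac{1}{14} \cdot 1410 = \left(- \frac{79}{70}\right) 1410 = - \frac{11139}{7}$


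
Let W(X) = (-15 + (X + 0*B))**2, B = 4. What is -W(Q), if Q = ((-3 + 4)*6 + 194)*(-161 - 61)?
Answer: -1972692225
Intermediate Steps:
Q = -44400 (Q = (1*6 + 194)*(-222) = (6 + 194)*(-222) = 200*(-222) = -44400)
W(X) = (-15 + X)**2 (W(X) = (-15 + (X + 0*4))**2 = (-15 + (X + 0))**2 = (-15 + X)**2)
-W(Q) = -(-15 - 44400)**2 = -1*(-44415)**2 = -1*1972692225 = -1972692225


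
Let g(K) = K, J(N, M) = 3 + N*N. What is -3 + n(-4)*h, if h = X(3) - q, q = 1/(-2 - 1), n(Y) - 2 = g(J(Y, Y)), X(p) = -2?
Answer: -38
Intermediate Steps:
J(N, M) = 3 + N**2
n(Y) = 5 + Y**2 (n(Y) = 2 + (3 + Y**2) = 5 + Y**2)
q = -1/3 (q = 1/(-3) = -1/3 ≈ -0.33333)
h = -5/3 (h = -2 - 1*(-1/3) = -2 + 1/3 = -5/3 ≈ -1.6667)
-3 + n(-4)*h = -3 + (5 + (-4)**2)*(-5/3) = -3 + (5 + 16)*(-5/3) = -3 + 21*(-5/3) = -3 - 35 = -38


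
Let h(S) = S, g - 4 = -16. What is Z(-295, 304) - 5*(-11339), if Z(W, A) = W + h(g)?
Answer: 56388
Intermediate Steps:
g = -12 (g = 4 - 16 = -12)
Z(W, A) = -12 + W (Z(W, A) = W - 12 = -12 + W)
Z(-295, 304) - 5*(-11339) = (-12 - 295) - 5*(-11339) = -307 - 1*(-56695) = -307 + 56695 = 56388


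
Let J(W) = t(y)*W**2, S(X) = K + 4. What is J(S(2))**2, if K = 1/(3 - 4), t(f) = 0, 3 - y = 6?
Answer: 0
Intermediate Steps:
y = -3 (y = 3 - 1*6 = 3 - 6 = -3)
K = -1 (K = 1/(-1) = -1)
S(X) = 3 (S(X) = -1 + 4 = 3)
J(W) = 0 (J(W) = 0*W**2 = 0)
J(S(2))**2 = 0**2 = 0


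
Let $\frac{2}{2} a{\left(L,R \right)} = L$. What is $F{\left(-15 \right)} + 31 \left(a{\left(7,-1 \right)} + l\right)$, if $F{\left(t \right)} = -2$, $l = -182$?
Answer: $-5427$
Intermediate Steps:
$a{\left(L,R \right)} = L$
$F{\left(-15 \right)} + 31 \left(a{\left(7,-1 \right)} + l\right) = -2 + 31 \left(7 - 182\right) = -2 + 31 \left(-175\right) = -2 - 5425 = -5427$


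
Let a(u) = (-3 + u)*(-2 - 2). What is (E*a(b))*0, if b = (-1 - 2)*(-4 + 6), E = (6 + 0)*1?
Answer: 0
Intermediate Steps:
E = 6 (E = 6*1 = 6)
b = -6 (b = -3*2 = -6)
a(u) = 12 - 4*u (a(u) = (-3 + u)*(-4) = 12 - 4*u)
(E*a(b))*0 = (6*(12 - 4*(-6)))*0 = (6*(12 + 24))*0 = (6*36)*0 = 216*0 = 0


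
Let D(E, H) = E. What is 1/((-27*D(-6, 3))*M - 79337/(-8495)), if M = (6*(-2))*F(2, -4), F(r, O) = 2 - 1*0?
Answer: -8495/32949223 ≈ -0.00025782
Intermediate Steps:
F(r, O) = 2 (F(r, O) = 2 + 0 = 2)
M = -24 (M = (6*(-2))*2 = -12*2 = -24)
1/((-27*D(-6, 3))*M - 79337/(-8495)) = 1/(-27*(-6)*(-24) - 79337/(-8495)) = 1/(162*(-24) - 79337*(-1/8495)) = 1/(-3888 + 79337/8495) = 1/(-32949223/8495) = -8495/32949223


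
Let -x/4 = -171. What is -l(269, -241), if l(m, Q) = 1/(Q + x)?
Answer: -1/443 ≈ -0.0022573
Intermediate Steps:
x = 684 (x = -4*(-171) = 684)
l(m, Q) = 1/(684 + Q) (l(m, Q) = 1/(Q + 684) = 1/(684 + Q))
-l(269, -241) = -1/(684 - 241) = -1/443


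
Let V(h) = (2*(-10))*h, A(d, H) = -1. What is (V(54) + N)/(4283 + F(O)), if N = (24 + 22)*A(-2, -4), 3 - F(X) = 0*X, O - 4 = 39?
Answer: -563/2143 ≈ -0.26272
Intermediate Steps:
O = 43 (O = 4 + 39 = 43)
F(X) = 3 (F(X) = 3 - 0*X = 3 - 1*0 = 3 + 0 = 3)
N = -46 (N = (24 + 22)*(-1) = 46*(-1) = -46)
V(h) = -20*h
(V(54) + N)/(4283 + F(O)) = (-20*54 - 46)/(4283 + 3) = (-1080 - 46)/4286 = -1126*1/4286 = -563/2143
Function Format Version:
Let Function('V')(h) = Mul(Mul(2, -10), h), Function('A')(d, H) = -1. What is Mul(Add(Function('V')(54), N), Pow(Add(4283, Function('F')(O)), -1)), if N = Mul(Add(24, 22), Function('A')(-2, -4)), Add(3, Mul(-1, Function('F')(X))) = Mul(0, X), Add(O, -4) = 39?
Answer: Rational(-563, 2143) ≈ -0.26272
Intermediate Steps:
O = 43 (O = Add(4, 39) = 43)
Function('F')(X) = 3 (Function('F')(X) = Add(3, Mul(-1, Mul(0, X))) = Add(3, Mul(-1, 0)) = Add(3, 0) = 3)
N = -46 (N = Mul(Add(24, 22), -1) = Mul(46, -1) = -46)
Function('V')(h) = Mul(-20, h)
Mul(Add(Function('V')(54), N), Pow(Add(4283, Function('F')(O)), -1)) = Mul(Add(Mul(-20, 54), -46), Pow(Add(4283, 3), -1)) = Mul(Add(-1080, -46), Pow(4286, -1)) = Mul(-1126, Rational(1, 4286)) = Rational(-563, 2143)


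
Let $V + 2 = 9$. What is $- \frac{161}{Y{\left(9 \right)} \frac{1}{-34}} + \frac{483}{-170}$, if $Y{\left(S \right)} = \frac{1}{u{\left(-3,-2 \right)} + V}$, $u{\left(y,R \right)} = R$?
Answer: $\frac{4652417}{170} \approx 27367.0$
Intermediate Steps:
$V = 7$ ($V = -2 + 9 = 7$)
$Y{\left(S \right)} = \frac{1}{5}$ ($Y{\left(S \right)} = \frac{1}{-2 + 7} = \frac{1}{5}$)
$- \frac{161}{Y{\left(9 \right)} \frac{1}{-34}} + \frac{483}{-170} = - \frac{161}{\frac{1}{5} \frac{1}{-34}} + \frac{483}{-170} = - \frac{161}{\frac{1}{5} \left(- \frac{1}{34}\right)} + 483 \left(- \frac{1}{170}\right) = - \frac{161}{- \frac{1}{170}} - \frac{483}{170} = \left(-161\right) \left(-170\right) - \frac{483}{170} = 27370 - \frac{483}{170} = \frac{4652417}{170}$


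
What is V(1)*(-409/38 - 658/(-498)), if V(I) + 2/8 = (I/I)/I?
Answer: -89339/12616 ≈ -7.0814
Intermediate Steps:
V(I) = -¼ + 1/I (V(I) = -¼ + (I/I)/I = -¼ + 1/I)
V(1)*(-409/38 - 658/(-498)) = ((¼)*(4 - 1*1)/1)*(-409/38 - 658/(-498)) = ((¼)*1*(4 - 1))*(-409*1/38 - 658*(-1/498)) = ((¼)*1*3)*(-409/38 + 329/249) = (¾)*(-89339/9462) = -89339/12616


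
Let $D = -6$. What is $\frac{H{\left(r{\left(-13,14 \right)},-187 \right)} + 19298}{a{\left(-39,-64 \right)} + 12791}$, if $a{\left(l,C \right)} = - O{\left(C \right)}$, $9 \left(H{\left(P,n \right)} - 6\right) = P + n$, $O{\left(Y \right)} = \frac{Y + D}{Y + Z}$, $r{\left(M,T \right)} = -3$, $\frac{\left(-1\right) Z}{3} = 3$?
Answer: $\frac{12668858}{8403057} \approx 1.5076$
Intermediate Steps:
$Z = -9$ ($Z = \left(-3\right) 3 = -9$)
$O{\left(Y \right)} = \frac{-6 + Y}{-9 + Y}$ ($O{\left(Y \right)} = \frac{Y - 6}{Y - 9} = \frac{-6 + Y}{-9 + Y}$)
$H{\left(P,n \right)} = 6 + \frac{P}{9} + \frac{n}{9}$ ($H{\left(P,n \right)} = 6 + \frac{P + n}{9} = 6 + \left(\frac{P}{9} + \frac{n}{9}\right) = 6 + \frac{P}{9} + \frac{n}{9}$)
$a{\left(l,C \right)} = - \frac{-6 + C}{-9 + C}$
$\frac{H{\left(r{\left(-13,14 \right)},-187 \right)} + 19298}{a{\left(-39,-64 \right)} + 12791} = \frac{\left(6 + \frac{1}{9} \left(-3\right) + \frac{1}{9} \left(-187\right)\right) + 19298}{\frac{6 - -64}{-9 - 64} + 12791} = \frac{\left(6 - \frac{1}{3} - \frac{187}{9}\right) + 19298}{\frac{6 + 64}{-73} + 12791} = \frac{- \frac{136}{9} + 19298}{\left(- \frac{1}{73}\right) 70 + 12791} = \frac{173546}{9 \left(- \frac{70}{73} + 12791\right)} = \frac{173546}{9 \cdot \frac{933673}{73}} = \frac{173546}{9} \cdot \frac{73}{933673} = \frac{12668858}{8403057}$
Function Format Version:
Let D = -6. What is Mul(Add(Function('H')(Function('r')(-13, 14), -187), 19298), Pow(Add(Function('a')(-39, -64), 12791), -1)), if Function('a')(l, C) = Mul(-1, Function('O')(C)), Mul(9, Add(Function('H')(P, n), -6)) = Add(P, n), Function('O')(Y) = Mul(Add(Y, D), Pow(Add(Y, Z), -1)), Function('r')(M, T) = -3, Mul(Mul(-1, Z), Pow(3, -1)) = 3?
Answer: Rational(12668858, 8403057) ≈ 1.5076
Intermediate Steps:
Z = -9 (Z = Mul(-3, 3) = -9)
Function('O')(Y) = Mul(Pow(Add(-9, Y), -1), Add(-6, Y)) (Function('O')(Y) = Mul(Add(Y, -6), Pow(Add(Y, -9), -1)) = Mul(Add(-6, Y), Pow(Add(-9, Y), -1)) = Mul(Pow(Add(-9, Y), -1), Add(-6, Y)))
Function('H')(P, n) = Add(6, Mul(Rational(1, 9), P), Mul(Rational(1, 9), n)) (Function('H')(P, n) = Add(6, Mul(Rational(1, 9), Add(P, n))) = Add(6, Add(Mul(Rational(1, 9), P), Mul(Rational(1, 9), n))) = Add(6, Mul(Rational(1, 9), P), Mul(Rational(1, 9), n)))
Function('a')(l, C) = Mul(-1, Pow(Add(-9, C), -1), Add(-6, C)) (Function('a')(l, C) = Mul(-1, Mul(Pow(Add(-9, C), -1), Add(-6, C))) = Mul(-1, Pow(Add(-9, C), -1), Add(-6, C)))
Mul(Add(Function('H')(Function('r')(-13, 14), -187), 19298), Pow(Add(Function('a')(-39, -64), 12791), -1)) = Mul(Add(Add(6, Mul(Rational(1, 9), -3), Mul(Rational(1, 9), -187)), 19298), Pow(Add(Mul(Pow(Add(-9, -64), -1), Add(6, Mul(-1, -64))), 12791), -1)) = Mul(Add(Add(6, Rational(-1, 3), Rational(-187, 9)), 19298), Pow(Add(Mul(Pow(-73, -1), Add(6, 64)), 12791), -1)) = Mul(Add(Rational(-136, 9), 19298), Pow(Add(Mul(Rational(-1, 73), 70), 12791), -1)) = Mul(Rational(173546, 9), Pow(Add(Rational(-70, 73), 12791), -1)) = Mul(Rational(173546, 9), Pow(Rational(933673, 73), -1)) = Mul(Rational(173546, 9), Rational(73, 933673)) = Rational(12668858, 8403057)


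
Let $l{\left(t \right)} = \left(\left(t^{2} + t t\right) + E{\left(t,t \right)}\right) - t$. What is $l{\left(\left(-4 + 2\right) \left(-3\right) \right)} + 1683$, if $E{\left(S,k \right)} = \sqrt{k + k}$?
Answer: $1749 + 2 \sqrt{3} \approx 1752.5$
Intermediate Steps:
$E{\left(S,k \right)} = \sqrt{2} \sqrt{k}$ ($E{\left(S,k \right)} = \sqrt{2 k} = \sqrt{2} \sqrt{k}$)
$l{\left(t \right)} = - t + 2 t^{2} + \sqrt{2} \sqrt{t}$ ($l{\left(t \right)} = \left(\left(t^{2} + t t\right) + \sqrt{2} \sqrt{t}\right) - t = \left(\left(t^{2} + t^{2}\right) + \sqrt{2} \sqrt{t}\right) - t = \left(2 t^{2} + \sqrt{2} \sqrt{t}\right) - t = - t + 2 t^{2} + \sqrt{2} \sqrt{t}$)
$l{\left(\left(-4 + 2\right) \left(-3\right) \right)} + 1683 = \left(- \left(-4 + 2\right) \left(-3\right) + 2 \left(\left(-4 + 2\right) \left(-3\right)\right)^{2} + \sqrt{2} \sqrt{\left(-4 + 2\right) \left(-3\right)}\right) + 1683 = \left(- \left(-2\right) \left(-3\right) + 2 \left(\left(-2\right) \left(-3\right)\right)^{2} + \sqrt{2} \sqrt{\left(-2\right) \left(-3\right)}\right) + 1683 = \left(\left(-1\right) 6 + 2 \cdot 6^{2} + \sqrt{2} \sqrt{6}\right) + 1683 = \left(-6 + 2 \cdot 36 + 2 \sqrt{3}\right) + 1683 = \left(-6 + 72 + 2 \sqrt{3}\right) + 1683 = \left(66 + 2 \sqrt{3}\right) + 1683 = 1749 + 2 \sqrt{3}$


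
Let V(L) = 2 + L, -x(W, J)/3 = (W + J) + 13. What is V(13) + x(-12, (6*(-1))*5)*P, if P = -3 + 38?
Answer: 3060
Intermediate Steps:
x(W, J) = -39 - 3*J - 3*W (x(W, J) = -3*((W + J) + 13) = -3*((J + W) + 13) = -3*(13 + J + W) = -39 - 3*J - 3*W)
P = 35
V(13) + x(-12, (6*(-1))*5)*P = (2 + 13) + (-39 - 3*6*(-1)*5 - 3*(-12))*35 = 15 + (-39 - (-18)*5 + 36)*35 = 15 + (-39 - 3*(-30) + 36)*35 = 15 + (-39 + 90 + 36)*35 = 15 + 87*35 = 15 + 3045 = 3060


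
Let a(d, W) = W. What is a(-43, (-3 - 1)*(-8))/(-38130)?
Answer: -16/19065 ≈ -0.00083923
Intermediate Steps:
a(-43, (-3 - 1)*(-8))/(-38130) = ((-3 - 1)*(-8))/(-38130) = -4*(-8)*(-1/38130) = 32*(-1/38130) = -16/19065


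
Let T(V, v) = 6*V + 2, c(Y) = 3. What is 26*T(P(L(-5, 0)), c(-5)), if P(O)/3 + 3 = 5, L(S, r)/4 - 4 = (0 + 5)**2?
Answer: 988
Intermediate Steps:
L(S, r) = 116 (L(S, r) = 16 + 4*(0 + 5)**2 = 16 + 4*5**2 = 16 + 4*25 = 16 + 100 = 116)
P(O) = 6 (P(O) = -9 + 3*5 = -9 + 15 = 6)
T(V, v) = 2 + 6*V
26*T(P(L(-5, 0)), c(-5)) = 26*(2 + 6*6) = 26*(2 + 36) = 26*38 = 988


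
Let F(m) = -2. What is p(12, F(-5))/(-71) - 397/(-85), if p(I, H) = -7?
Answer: 28782/6035 ≈ 4.7692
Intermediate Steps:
p(12, F(-5))/(-71) - 397/(-85) = -7/(-71) - 397/(-85) = -7*(-1/71) - 397*(-1/85) = 7/71 + 397/85 = 28782/6035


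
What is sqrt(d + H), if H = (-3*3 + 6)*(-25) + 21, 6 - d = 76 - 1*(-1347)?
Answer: I*sqrt(1321) ≈ 36.346*I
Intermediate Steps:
d = -1417 (d = 6 - (76 - 1*(-1347)) = 6 - (76 + 1347) = 6 - 1*1423 = 6 - 1423 = -1417)
H = 96 (H = (-9 + 6)*(-25) + 21 = -3*(-25) + 21 = 75 + 21 = 96)
sqrt(d + H) = sqrt(-1417 + 96) = sqrt(-1321) = I*sqrt(1321)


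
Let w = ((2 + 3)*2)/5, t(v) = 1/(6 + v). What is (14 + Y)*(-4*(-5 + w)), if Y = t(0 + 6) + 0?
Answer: 169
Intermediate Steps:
w = 2 (w = (5*2)*(⅕) = 10*(⅕) = 2)
Y = 1/12 (Y = 1/(6 + (0 + 6)) + 0 = 1/(6 + 6) + 0 = 1/12 + 0 = 1/12 ≈ 0.083333)
(14 + Y)*(-4*(-5 + w)) = (14 + 1/12)*(-4*(-5 + 2)) = 169*(-4*(-3))/12 = (169/12)*12 = 169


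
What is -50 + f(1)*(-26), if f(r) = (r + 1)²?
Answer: -154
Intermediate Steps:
f(r) = (1 + r)²
-50 + f(1)*(-26) = -50 + (1 + 1)²*(-26) = -50 + 2²*(-26) = -50 + 4*(-26) = -50 - 104 = -154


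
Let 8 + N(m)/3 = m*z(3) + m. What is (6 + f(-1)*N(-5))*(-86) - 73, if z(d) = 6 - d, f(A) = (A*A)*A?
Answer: -7813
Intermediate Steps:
f(A) = A**3 (f(A) = A**2*A = A**3)
N(m) = -24 + 12*m (N(m) = -24 + 3*(m*(6 - 1*3) + m) = -24 + 3*(m*(6 - 3) + m) = -24 + 3*(m*3 + m) = -24 + 3*(3*m + m) = -24 + 3*(4*m) = -24 + 12*m)
(6 + f(-1)*N(-5))*(-86) - 73 = (6 + (-1)**3*(-24 + 12*(-5)))*(-86) - 73 = (6 - (-24 - 60))*(-86) - 73 = (6 - 1*(-84))*(-86) - 73 = (6 + 84)*(-86) - 73 = 90*(-86) - 73 = -7740 - 73 = -7813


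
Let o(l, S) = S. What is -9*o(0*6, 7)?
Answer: -63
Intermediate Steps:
-9*o(0*6, 7) = -9*7 = -63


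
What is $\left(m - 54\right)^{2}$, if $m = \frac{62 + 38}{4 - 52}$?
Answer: $\frac{452929}{144} \approx 3145.3$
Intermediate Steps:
$m = - \frac{25}{12}$ ($m = \frac{100}{-48} = 100 \left(- \frac{1}{48}\right) = - \frac{25}{12} \approx -2.0833$)
$\left(m - 54\right)^{2} = \left(- \frac{25}{12} - 54\right)^{2} = \left(- \frac{673}{12}\right)^{2} = \frac{452929}{144}$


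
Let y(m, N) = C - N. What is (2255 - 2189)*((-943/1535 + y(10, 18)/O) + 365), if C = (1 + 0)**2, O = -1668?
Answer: 10262910581/426730 ≈ 24050.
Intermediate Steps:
C = 1 (C = 1**2 = 1)
y(m, N) = 1 - N
(2255 - 2189)*((-943/1535 + y(10, 18)/O) + 365) = (2255 - 2189)*((-943/1535 + (1 - 1*18)/(-1668)) + 365) = 66*((-943*1/1535 + (1 - 18)*(-1/1668)) + 365) = 66*((-943/1535 - 17*(-1/1668)) + 365) = 66*((-943/1535 + 17/1668) + 365) = 66*(-1546829/2560380 + 365) = 66*(932991871/2560380) = 10262910581/426730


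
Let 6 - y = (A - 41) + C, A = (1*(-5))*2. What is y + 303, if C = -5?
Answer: 365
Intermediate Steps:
A = -10 (A = -5*2 = -10)
y = 62 (y = 6 - ((-10 - 41) - 5) = 6 - (-51 - 5) = 6 - 1*(-56) = 6 + 56 = 62)
y + 303 = 62 + 303 = 365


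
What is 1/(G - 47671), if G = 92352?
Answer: 1/44681 ≈ 2.2381e-5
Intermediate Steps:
1/(G - 47671) = 1/(92352 - 47671) = 1/44681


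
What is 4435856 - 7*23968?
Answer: 4268080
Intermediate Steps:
4435856 - 7*23968 = 4435856 - 167776 = 4268080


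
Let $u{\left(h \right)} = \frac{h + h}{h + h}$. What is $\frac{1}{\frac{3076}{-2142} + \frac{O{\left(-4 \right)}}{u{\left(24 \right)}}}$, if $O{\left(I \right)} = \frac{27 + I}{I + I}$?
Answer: $- \frac{8568}{36937} \approx -0.23196$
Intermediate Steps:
$u{\left(h \right)} = 1$ ($u{\left(h \right)} = \frac{2 h}{2 h} = 2 h \frac{1}{2 h} = 1$)
$O{\left(I \right)} = \frac{27 + I}{2 I}$
$\frac{1}{\frac{3076}{-2142} + \frac{O{\left(-4 \right)}}{u{\left(24 \right)}}} = \frac{1}{\frac{3076}{-2142} + \frac{\frac{1}{2} \frac{1}{-4} \left(27 - 4\right)}{1}} = \frac{1}{3076 \left(- \frac{1}{2142}\right) + \frac{1}{2} \left(- \frac{1}{4}\right) 23 \cdot 1} = \frac{1}{- \frac{1538}{1071} - \frac{23}{8}} = \frac{1}{- \frac{36937}{8568}} = - \frac{8568}{36937}$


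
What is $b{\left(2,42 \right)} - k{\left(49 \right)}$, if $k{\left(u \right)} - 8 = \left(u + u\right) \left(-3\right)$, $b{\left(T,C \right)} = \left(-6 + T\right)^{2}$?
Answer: $302$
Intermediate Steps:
$k{\left(u \right)} = 8 - 6 u$ ($k{\left(u \right)} = 8 + \left(u + u\right) \left(-3\right) = 8 + 2 u \left(-3\right) = 8 - 6 u$)
$b{\left(2,42 \right)} - k{\left(49 \right)} = \left(-6 + 2\right)^{2} - \left(8 - 294\right) = \left(-4\right)^{2} - \left(8 - 294\right) = 16 - -286 = 16 + 286 = 302$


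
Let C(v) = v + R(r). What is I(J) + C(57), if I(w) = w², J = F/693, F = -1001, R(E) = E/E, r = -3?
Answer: 4867/81 ≈ 60.086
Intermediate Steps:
R(E) = 1
C(v) = 1 + v (C(v) = v + 1 = 1 + v)
J = -13/9 (J = -1001/693 = -1001*1/693 = -13/9 ≈ -1.4444)
I(J) + C(57) = (-13/9)² + (1 + 57) = 169/81 + 58 = 4867/81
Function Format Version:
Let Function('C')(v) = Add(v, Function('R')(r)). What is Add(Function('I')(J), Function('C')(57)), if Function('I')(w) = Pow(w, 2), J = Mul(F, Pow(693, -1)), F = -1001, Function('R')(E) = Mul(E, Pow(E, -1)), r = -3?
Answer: Rational(4867, 81) ≈ 60.086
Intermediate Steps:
Function('R')(E) = 1
Function('C')(v) = Add(1, v) (Function('C')(v) = Add(v, 1) = Add(1, v))
J = Rational(-13, 9) (J = Mul(-1001, Pow(693, -1)) = Mul(-1001, Rational(1, 693)) = Rational(-13, 9) ≈ -1.4444)
Add(Function('I')(J), Function('C')(57)) = Add(Pow(Rational(-13, 9), 2), Add(1, 57)) = Add(Rational(169, 81), 58) = Rational(4867, 81)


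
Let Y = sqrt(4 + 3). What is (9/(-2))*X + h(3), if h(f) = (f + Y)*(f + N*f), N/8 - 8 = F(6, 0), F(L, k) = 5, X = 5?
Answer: 1845/2 + 315*sqrt(7) ≈ 1755.9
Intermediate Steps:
N = 104 (N = 64 + 8*5 = 64 + 40 = 104)
Y = sqrt(7) ≈ 2.6458
h(f) = 105*f*(f + sqrt(7)) (h(f) = (f + sqrt(7))*(f + 104*f) = (f + sqrt(7))*(105*f) = 105*f*(f + sqrt(7)))
(9/(-2))*X + h(3) = (9/(-2))*5 + 105*3*(3 + sqrt(7)) = (9*(-1/2))*5 + (945 + 315*sqrt(7)) = -9/2*5 + (945 + 315*sqrt(7)) = -45/2 + (945 + 315*sqrt(7)) = 1845/2 + 315*sqrt(7)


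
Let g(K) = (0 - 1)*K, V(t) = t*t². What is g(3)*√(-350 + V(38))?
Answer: -9*√6058 ≈ -700.50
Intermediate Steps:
V(t) = t³
g(K) = -K
g(3)*√(-350 + V(38)) = (-1*3)*√(-350 + 38³) = -3*√(-350 + 54872) = -9*√6058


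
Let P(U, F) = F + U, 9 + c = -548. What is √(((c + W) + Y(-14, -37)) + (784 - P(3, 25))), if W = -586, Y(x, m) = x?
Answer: I*√401 ≈ 20.025*I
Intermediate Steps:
c = -557 (c = -9 - 548 = -557)
√(((c + W) + Y(-14, -37)) + (784 - P(3, 25))) = √(((-557 - 586) - 14) + (784 - (25 + 3))) = √((-1143 - 14) + (784 - 1*28)) = √(-1157 + (784 - 28)) = √(-1157 + 756) = √(-401) = I*√401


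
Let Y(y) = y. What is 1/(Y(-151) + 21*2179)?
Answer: 1/45608 ≈ 2.1926e-5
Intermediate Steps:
1/(Y(-151) + 21*2179) = 1/(-151 + 21*2179) = 1/(-151 + 45759) = 1/45608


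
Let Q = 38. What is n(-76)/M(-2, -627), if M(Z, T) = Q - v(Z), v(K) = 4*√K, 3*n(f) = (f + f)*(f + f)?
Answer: 219488/1107 + 23104*I*√2/1107 ≈ 198.27 + 29.516*I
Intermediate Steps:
n(f) = 4*f²/3 (n(f) = ((f + f)*(f + f))/3 = ((2*f)*(2*f))/3 = (4*f²)/3 = 4*f²/3)
M(Z, T) = 38 - 4*√Z
n(-76)/M(-2, -627) = ((4/3)*(-76)²)/(38 - 4*I*√2) = ((4/3)*5776)/(38 - 4*I*√2) = 23104/(3*(38 - 4*I*√2))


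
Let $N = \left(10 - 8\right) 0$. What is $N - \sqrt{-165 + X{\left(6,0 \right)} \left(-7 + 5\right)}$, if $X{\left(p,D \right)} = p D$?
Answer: $- i \sqrt{165} \approx - 12.845 i$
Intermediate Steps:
$X{\left(p,D \right)} = D p$
$N = 0$ ($N = 2 \cdot 0 = 0$)
$N - \sqrt{-165 + X{\left(6,0 \right)} \left(-7 + 5\right)} = 0 - \sqrt{-165 + 0 \cdot 6 \left(-7 + 5\right)} = 0 - \sqrt{-165 + 0 \left(-2\right)} = 0 - \sqrt{-165 + 0} = 0 - \sqrt{-165} = 0 - i \sqrt{165} = - i \sqrt{165}$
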